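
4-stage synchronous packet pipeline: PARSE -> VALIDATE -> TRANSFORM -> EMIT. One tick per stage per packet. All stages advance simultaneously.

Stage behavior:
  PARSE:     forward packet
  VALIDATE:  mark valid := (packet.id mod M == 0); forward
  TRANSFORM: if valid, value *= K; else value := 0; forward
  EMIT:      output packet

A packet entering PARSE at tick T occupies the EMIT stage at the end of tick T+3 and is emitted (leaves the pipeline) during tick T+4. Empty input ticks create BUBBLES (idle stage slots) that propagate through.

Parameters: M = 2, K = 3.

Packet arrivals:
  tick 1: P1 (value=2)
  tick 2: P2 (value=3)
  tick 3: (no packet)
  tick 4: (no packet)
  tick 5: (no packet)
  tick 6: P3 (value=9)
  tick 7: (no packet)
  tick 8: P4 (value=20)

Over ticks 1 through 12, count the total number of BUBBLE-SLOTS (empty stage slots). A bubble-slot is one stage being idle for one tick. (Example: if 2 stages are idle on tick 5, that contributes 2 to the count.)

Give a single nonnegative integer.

Tick 1: [PARSE:P1(v=2,ok=F), VALIDATE:-, TRANSFORM:-, EMIT:-] out:-; bubbles=3
Tick 2: [PARSE:P2(v=3,ok=F), VALIDATE:P1(v=2,ok=F), TRANSFORM:-, EMIT:-] out:-; bubbles=2
Tick 3: [PARSE:-, VALIDATE:P2(v=3,ok=T), TRANSFORM:P1(v=0,ok=F), EMIT:-] out:-; bubbles=2
Tick 4: [PARSE:-, VALIDATE:-, TRANSFORM:P2(v=9,ok=T), EMIT:P1(v=0,ok=F)] out:-; bubbles=2
Tick 5: [PARSE:-, VALIDATE:-, TRANSFORM:-, EMIT:P2(v=9,ok=T)] out:P1(v=0); bubbles=3
Tick 6: [PARSE:P3(v=9,ok=F), VALIDATE:-, TRANSFORM:-, EMIT:-] out:P2(v=9); bubbles=3
Tick 7: [PARSE:-, VALIDATE:P3(v=9,ok=F), TRANSFORM:-, EMIT:-] out:-; bubbles=3
Tick 8: [PARSE:P4(v=20,ok=F), VALIDATE:-, TRANSFORM:P3(v=0,ok=F), EMIT:-] out:-; bubbles=2
Tick 9: [PARSE:-, VALIDATE:P4(v=20,ok=T), TRANSFORM:-, EMIT:P3(v=0,ok=F)] out:-; bubbles=2
Tick 10: [PARSE:-, VALIDATE:-, TRANSFORM:P4(v=60,ok=T), EMIT:-] out:P3(v=0); bubbles=3
Tick 11: [PARSE:-, VALIDATE:-, TRANSFORM:-, EMIT:P4(v=60,ok=T)] out:-; bubbles=3
Tick 12: [PARSE:-, VALIDATE:-, TRANSFORM:-, EMIT:-] out:P4(v=60); bubbles=4
Total bubble-slots: 32

Answer: 32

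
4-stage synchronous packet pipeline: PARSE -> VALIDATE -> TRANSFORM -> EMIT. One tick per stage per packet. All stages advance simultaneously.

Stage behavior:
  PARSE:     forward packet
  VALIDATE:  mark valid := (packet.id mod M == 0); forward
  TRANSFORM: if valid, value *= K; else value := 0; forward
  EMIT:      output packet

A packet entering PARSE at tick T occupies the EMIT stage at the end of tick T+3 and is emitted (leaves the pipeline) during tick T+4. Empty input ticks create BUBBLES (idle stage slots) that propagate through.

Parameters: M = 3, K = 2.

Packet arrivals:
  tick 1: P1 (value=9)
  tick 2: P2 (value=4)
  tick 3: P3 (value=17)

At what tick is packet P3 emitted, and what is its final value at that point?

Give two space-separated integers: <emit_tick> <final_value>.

Tick 1: [PARSE:P1(v=9,ok=F), VALIDATE:-, TRANSFORM:-, EMIT:-] out:-; in:P1
Tick 2: [PARSE:P2(v=4,ok=F), VALIDATE:P1(v=9,ok=F), TRANSFORM:-, EMIT:-] out:-; in:P2
Tick 3: [PARSE:P3(v=17,ok=F), VALIDATE:P2(v=4,ok=F), TRANSFORM:P1(v=0,ok=F), EMIT:-] out:-; in:P3
Tick 4: [PARSE:-, VALIDATE:P3(v=17,ok=T), TRANSFORM:P2(v=0,ok=F), EMIT:P1(v=0,ok=F)] out:-; in:-
Tick 5: [PARSE:-, VALIDATE:-, TRANSFORM:P3(v=34,ok=T), EMIT:P2(v=0,ok=F)] out:P1(v=0); in:-
Tick 6: [PARSE:-, VALIDATE:-, TRANSFORM:-, EMIT:P3(v=34,ok=T)] out:P2(v=0); in:-
Tick 7: [PARSE:-, VALIDATE:-, TRANSFORM:-, EMIT:-] out:P3(v=34); in:-
P3: arrives tick 3, valid=True (id=3, id%3=0), emit tick 7, final value 34

Answer: 7 34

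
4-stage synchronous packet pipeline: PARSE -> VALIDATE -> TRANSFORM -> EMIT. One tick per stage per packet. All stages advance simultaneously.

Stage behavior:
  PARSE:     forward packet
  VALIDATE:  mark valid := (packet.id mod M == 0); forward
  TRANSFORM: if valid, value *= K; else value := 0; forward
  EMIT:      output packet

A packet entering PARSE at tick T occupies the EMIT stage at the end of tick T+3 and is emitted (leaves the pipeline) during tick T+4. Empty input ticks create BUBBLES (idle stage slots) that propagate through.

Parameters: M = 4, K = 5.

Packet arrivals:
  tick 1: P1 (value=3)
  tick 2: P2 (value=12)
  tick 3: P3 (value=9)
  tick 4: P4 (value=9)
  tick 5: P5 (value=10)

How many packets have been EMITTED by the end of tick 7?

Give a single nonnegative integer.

Tick 1: [PARSE:P1(v=3,ok=F), VALIDATE:-, TRANSFORM:-, EMIT:-] out:-; in:P1
Tick 2: [PARSE:P2(v=12,ok=F), VALIDATE:P1(v=3,ok=F), TRANSFORM:-, EMIT:-] out:-; in:P2
Tick 3: [PARSE:P3(v=9,ok=F), VALIDATE:P2(v=12,ok=F), TRANSFORM:P1(v=0,ok=F), EMIT:-] out:-; in:P3
Tick 4: [PARSE:P4(v=9,ok=F), VALIDATE:P3(v=9,ok=F), TRANSFORM:P2(v=0,ok=F), EMIT:P1(v=0,ok=F)] out:-; in:P4
Tick 5: [PARSE:P5(v=10,ok=F), VALIDATE:P4(v=9,ok=T), TRANSFORM:P3(v=0,ok=F), EMIT:P2(v=0,ok=F)] out:P1(v=0); in:P5
Tick 6: [PARSE:-, VALIDATE:P5(v=10,ok=F), TRANSFORM:P4(v=45,ok=T), EMIT:P3(v=0,ok=F)] out:P2(v=0); in:-
Tick 7: [PARSE:-, VALIDATE:-, TRANSFORM:P5(v=0,ok=F), EMIT:P4(v=45,ok=T)] out:P3(v=0); in:-
Emitted by tick 7: ['P1', 'P2', 'P3']

Answer: 3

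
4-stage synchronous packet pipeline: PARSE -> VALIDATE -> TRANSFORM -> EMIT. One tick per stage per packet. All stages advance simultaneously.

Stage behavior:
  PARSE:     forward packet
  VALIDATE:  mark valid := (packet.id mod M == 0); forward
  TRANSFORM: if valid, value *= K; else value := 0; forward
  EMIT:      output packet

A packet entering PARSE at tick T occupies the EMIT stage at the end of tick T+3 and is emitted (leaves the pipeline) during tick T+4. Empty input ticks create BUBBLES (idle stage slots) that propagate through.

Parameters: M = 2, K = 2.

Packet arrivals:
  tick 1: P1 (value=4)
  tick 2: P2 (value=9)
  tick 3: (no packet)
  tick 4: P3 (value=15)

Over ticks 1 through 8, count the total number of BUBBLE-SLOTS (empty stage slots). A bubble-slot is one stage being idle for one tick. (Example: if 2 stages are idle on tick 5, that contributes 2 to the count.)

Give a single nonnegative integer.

Tick 1: [PARSE:P1(v=4,ok=F), VALIDATE:-, TRANSFORM:-, EMIT:-] out:-; bubbles=3
Tick 2: [PARSE:P2(v=9,ok=F), VALIDATE:P1(v=4,ok=F), TRANSFORM:-, EMIT:-] out:-; bubbles=2
Tick 3: [PARSE:-, VALIDATE:P2(v=9,ok=T), TRANSFORM:P1(v=0,ok=F), EMIT:-] out:-; bubbles=2
Tick 4: [PARSE:P3(v=15,ok=F), VALIDATE:-, TRANSFORM:P2(v=18,ok=T), EMIT:P1(v=0,ok=F)] out:-; bubbles=1
Tick 5: [PARSE:-, VALIDATE:P3(v=15,ok=F), TRANSFORM:-, EMIT:P2(v=18,ok=T)] out:P1(v=0); bubbles=2
Tick 6: [PARSE:-, VALIDATE:-, TRANSFORM:P3(v=0,ok=F), EMIT:-] out:P2(v=18); bubbles=3
Tick 7: [PARSE:-, VALIDATE:-, TRANSFORM:-, EMIT:P3(v=0,ok=F)] out:-; bubbles=3
Tick 8: [PARSE:-, VALIDATE:-, TRANSFORM:-, EMIT:-] out:P3(v=0); bubbles=4
Total bubble-slots: 20

Answer: 20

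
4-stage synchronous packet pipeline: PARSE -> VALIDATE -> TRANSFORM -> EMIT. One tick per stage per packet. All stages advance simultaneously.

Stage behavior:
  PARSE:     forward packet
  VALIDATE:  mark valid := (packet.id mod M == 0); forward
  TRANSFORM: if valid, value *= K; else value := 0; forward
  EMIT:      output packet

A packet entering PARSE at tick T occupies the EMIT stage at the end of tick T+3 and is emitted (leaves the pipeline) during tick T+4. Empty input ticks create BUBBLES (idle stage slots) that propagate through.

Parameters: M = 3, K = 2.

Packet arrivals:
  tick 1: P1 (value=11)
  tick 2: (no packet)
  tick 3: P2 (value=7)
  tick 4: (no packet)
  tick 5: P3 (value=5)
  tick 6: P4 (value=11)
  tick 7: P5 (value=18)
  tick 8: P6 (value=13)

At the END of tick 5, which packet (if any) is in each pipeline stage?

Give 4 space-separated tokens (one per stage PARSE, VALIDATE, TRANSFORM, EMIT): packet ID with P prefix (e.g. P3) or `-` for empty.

Answer: P3 - P2 -

Derivation:
Tick 1: [PARSE:P1(v=11,ok=F), VALIDATE:-, TRANSFORM:-, EMIT:-] out:-; in:P1
Tick 2: [PARSE:-, VALIDATE:P1(v=11,ok=F), TRANSFORM:-, EMIT:-] out:-; in:-
Tick 3: [PARSE:P2(v=7,ok=F), VALIDATE:-, TRANSFORM:P1(v=0,ok=F), EMIT:-] out:-; in:P2
Tick 4: [PARSE:-, VALIDATE:P2(v=7,ok=F), TRANSFORM:-, EMIT:P1(v=0,ok=F)] out:-; in:-
Tick 5: [PARSE:P3(v=5,ok=F), VALIDATE:-, TRANSFORM:P2(v=0,ok=F), EMIT:-] out:P1(v=0); in:P3
At end of tick 5: ['P3', '-', 'P2', '-']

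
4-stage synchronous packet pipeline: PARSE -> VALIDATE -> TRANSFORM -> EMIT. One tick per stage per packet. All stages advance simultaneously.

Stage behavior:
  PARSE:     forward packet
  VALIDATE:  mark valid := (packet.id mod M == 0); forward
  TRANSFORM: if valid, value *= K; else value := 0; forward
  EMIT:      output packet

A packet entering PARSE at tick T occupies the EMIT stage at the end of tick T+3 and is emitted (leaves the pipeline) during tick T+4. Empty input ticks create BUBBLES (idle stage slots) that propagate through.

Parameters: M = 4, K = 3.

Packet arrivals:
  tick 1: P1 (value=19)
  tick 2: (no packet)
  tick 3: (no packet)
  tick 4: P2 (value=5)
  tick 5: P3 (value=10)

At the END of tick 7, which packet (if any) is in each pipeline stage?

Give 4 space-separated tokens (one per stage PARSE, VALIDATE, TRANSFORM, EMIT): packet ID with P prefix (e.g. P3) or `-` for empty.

Answer: - - P3 P2

Derivation:
Tick 1: [PARSE:P1(v=19,ok=F), VALIDATE:-, TRANSFORM:-, EMIT:-] out:-; in:P1
Tick 2: [PARSE:-, VALIDATE:P1(v=19,ok=F), TRANSFORM:-, EMIT:-] out:-; in:-
Tick 3: [PARSE:-, VALIDATE:-, TRANSFORM:P1(v=0,ok=F), EMIT:-] out:-; in:-
Tick 4: [PARSE:P2(v=5,ok=F), VALIDATE:-, TRANSFORM:-, EMIT:P1(v=0,ok=F)] out:-; in:P2
Tick 5: [PARSE:P3(v=10,ok=F), VALIDATE:P2(v=5,ok=F), TRANSFORM:-, EMIT:-] out:P1(v=0); in:P3
Tick 6: [PARSE:-, VALIDATE:P3(v=10,ok=F), TRANSFORM:P2(v=0,ok=F), EMIT:-] out:-; in:-
Tick 7: [PARSE:-, VALIDATE:-, TRANSFORM:P3(v=0,ok=F), EMIT:P2(v=0,ok=F)] out:-; in:-
At end of tick 7: ['-', '-', 'P3', 'P2']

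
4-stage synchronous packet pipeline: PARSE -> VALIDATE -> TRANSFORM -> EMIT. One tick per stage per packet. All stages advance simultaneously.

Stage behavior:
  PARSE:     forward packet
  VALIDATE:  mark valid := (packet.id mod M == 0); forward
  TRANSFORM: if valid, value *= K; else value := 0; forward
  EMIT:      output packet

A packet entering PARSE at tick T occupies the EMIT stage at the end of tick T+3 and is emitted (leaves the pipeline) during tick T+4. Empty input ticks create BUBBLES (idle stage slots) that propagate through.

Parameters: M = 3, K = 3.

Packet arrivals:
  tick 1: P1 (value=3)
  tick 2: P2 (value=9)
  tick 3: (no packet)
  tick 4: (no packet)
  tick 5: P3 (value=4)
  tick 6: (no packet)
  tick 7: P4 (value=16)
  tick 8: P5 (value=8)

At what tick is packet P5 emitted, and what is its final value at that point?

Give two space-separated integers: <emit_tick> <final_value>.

Tick 1: [PARSE:P1(v=3,ok=F), VALIDATE:-, TRANSFORM:-, EMIT:-] out:-; in:P1
Tick 2: [PARSE:P2(v=9,ok=F), VALIDATE:P1(v=3,ok=F), TRANSFORM:-, EMIT:-] out:-; in:P2
Tick 3: [PARSE:-, VALIDATE:P2(v=9,ok=F), TRANSFORM:P1(v=0,ok=F), EMIT:-] out:-; in:-
Tick 4: [PARSE:-, VALIDATE:-, TRANSFORM:P2(v=0,ok=F), EMIT:P1(v=0,ok=F)] out:-; in:-
Tick 5: [PARSE:P3(v=4,ok=F), VALIDATE:-, TRANSFORM:-, EMIT:P2(v=0,ok=F)] out:P1(v=0); in:P3
Tick 6: [PARSE:-, VALIDATE:P3(v=4,ok=T), TRANSFORM:-, EMIT:-] out:P2(v=0); in:-
Tick 7: [PARSE:P4(v=16,ok=F), VALIDATE:-, TRANSFORM:P3(v=12,ok=T), EMIT:-] out:-; in:P4
Tick 8: [PARSE:P5(v=8,ok=F), VALIDATE:P4(v=16,ok=F), TRANSFORM:-, EMIT:P3(v=12,ok=T)] out:-; in:P5
Tick 9: [PARSE:-, VALIDATE:P5(v=8,ok=F), TRANSFORM:P4(v=0,ok=F), EMIT:-] out:P3(v=12); in:-
Tick 10: [PARSE:-, VALIDATE:-, TRANSFORM:P5(v=0,ok=F), EMIT:P4(v=0,ok=F)] out:-; in:-
Tick 11: [PARSE:-, VALIDATE:-, TRANSFORM:-, EMIT:P5(v=0,ok=F)] out:P4(v=0); in:-
Tick 12: [PARSE:-, VALIDATE:-, TRANSFORM:-, EMIT:-] out:P5(v=0); in:-
P5: arrives tick 8, valid=False (id=5, id%3=2), emit tick 12, final value 0

Answer: 12 0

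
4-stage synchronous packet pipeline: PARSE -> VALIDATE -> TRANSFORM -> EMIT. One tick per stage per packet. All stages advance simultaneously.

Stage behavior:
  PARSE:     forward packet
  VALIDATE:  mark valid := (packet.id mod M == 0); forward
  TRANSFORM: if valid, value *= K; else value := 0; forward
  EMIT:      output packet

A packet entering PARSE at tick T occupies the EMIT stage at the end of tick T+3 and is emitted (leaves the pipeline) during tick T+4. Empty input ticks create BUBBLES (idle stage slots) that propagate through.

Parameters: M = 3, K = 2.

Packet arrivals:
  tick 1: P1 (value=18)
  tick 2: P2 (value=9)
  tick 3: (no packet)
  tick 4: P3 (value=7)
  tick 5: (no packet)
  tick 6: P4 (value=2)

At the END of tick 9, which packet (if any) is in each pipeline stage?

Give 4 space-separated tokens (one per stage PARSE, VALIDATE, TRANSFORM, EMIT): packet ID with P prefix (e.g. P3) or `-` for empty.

Tick 1: [PARSE:P1(v=18,ok=F), VALIDATE:-, TRANSFORM:-, EMIT:-] out:-; in:P1
Tick 2: [PARSE:P2(v=9,ok=F), VALIDATE:P1(v=18,ok=F), TRANSFORM:-, EMIT:-] out:-; in:P2
Tick 3: [PARSE:-, VALIDATE:P2(v=9,ok=F), TRANSFORM:P1(v=0,ok=F), EMIT:-] out:-; in:-
Tick 4: [PARSE:P3(v=7,ok=F), VALIDATE:-, TRANSFORM:P2(v=0,ok=F), EMIT:P1(v=0,ok=F)] out:-; in:P3
Tick 5: [PARSE:-, VALIDATE:P3(v=7,ok=T), TRANSFORM:-, EMIT:P2(v=0,ok=F)] out:P1(v=0); in:-
Tick 6: [PARSE:P4(v=2,ok=F), VALIDATE:-, TRANSFORM:P3(v=14,ok=T), EMIT:-] out:P2(v=0); in:P4
Tick 7: [PARSE:-, VALIDATE:P4(v=2,ok=F), TRANSFORM:-, EMIT:P3(v=14,ok=T)] out:-; in:-
Tick 8: [PARSE:-, VALIDATE:-, TRANSFORM:P4(v=0,ok=F), EMIT:-] out:P3(v=14); in:-
Tick 9: [PARSE:-, VALIDATE:-, TRANSFORM:-, EMIT:P4(v=0,ok=F)] out:-; in:-
At end of tick 9: ['-', '-', '-', 'P4']

Answer: - - - P4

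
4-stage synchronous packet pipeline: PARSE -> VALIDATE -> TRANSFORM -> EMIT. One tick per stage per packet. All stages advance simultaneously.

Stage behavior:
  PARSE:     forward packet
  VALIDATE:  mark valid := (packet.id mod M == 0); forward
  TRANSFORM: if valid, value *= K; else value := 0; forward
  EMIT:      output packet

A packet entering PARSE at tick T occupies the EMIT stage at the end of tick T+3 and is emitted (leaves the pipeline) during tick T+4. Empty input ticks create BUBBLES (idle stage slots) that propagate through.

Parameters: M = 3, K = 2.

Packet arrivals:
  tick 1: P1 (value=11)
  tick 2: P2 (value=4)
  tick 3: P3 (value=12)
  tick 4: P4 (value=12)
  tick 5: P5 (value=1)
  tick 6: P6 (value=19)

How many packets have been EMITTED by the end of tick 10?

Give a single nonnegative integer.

Answer: 6

Derivation:
Tick 1: [PARSE:P1(v=11,ok=F), VALIDATE:-, TRANSFORM:-, EMIT:-] out:-; in:P1
Tick 2: [PARSE:P2(v=4,ok=F), VALIDATE:P1(v=11,ok=F), TRANSFORM:-, EMIT:-] out:-; in:P2
Tick 3: [PARSE:P3(v=12,ok=F), VALIDATE:P2(v=4,ok=F), TRANSFORM:P1(v=0,ok=F), EMIT:-] out:-; in:P3
Tick 4: [PARSE:P4(v=12,ok=F), VALIDATE:P3(v=12,ok=T), TRANSFORM:P2(v=0,ok=F), EMIT:P1(v=0,ok=F)] out:-; in:P4
Tick 5: [PARSE:P5(v=1,ok=F), VALIDATE:P4(v=12,ok=F), TRANSFORM:P3(v=24,ok=T), EMIT:P2(v=0,ok=F)] out:P1(v=0); in:P5
Tick 6: [PARSE:P6(v=19,ok=F), VALIDATE:P5(v=1,ok=F), TRANSFORM:P4(v=0,ok=F), EMIT:P3(v=24,ok=T)] out:P2(v=0); in:P6
Tick 7: [PARSE:-, VALIDATE:P6(v=19,ok=T), TRANSFORM:P5(v=0,ok=F), EMIT:P4(v=0,ok=F)] out:P3(v=24); in:-
Tick 8: [PARSE:-, VALIDATE:-, TRANSFORM:P6(v=38,ok=T), EMIT:P5(v=0,ok=F)] out:P4(v=0); in:-
Tick 9: [PARSE:-, VALIDATE:-, TRANSFORM:-, EMIT:P6(v=38,ok=T)] out:P5(v=0); in:-
Tick 10: [PARSE:-, VALIDATE:-, TRANSFORM:-, EMIT:-] out:P6(v=38); in:-
Emitted by tick 10: ['P1', 'P2', 'P3', 'P4', 'P5', 'P6']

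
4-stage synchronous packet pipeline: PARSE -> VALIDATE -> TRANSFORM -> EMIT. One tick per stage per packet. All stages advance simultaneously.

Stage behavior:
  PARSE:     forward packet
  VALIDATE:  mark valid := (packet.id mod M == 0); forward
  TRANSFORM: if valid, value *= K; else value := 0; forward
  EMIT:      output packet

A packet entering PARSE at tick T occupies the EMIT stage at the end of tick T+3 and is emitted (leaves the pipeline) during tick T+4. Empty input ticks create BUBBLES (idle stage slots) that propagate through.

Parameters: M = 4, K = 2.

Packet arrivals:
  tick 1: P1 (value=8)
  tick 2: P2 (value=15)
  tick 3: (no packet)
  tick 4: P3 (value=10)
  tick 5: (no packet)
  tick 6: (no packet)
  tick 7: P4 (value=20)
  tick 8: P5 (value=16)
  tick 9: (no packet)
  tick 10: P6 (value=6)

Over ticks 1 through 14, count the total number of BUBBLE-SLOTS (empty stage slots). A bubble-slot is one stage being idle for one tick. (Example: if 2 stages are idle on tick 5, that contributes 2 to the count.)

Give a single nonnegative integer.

Tick 1: [PARSE:P1(v=8,ok=F), VALIDATE:-, TRANSFORM:-, EMIT:-] out:-; bubbles=3
Tick 2: [PARSE:P2(v=15,ok=F), VALIDATE:P1(v=8,ok=F), TRANSFORM:-, EMIT:-] out:-; bubbles=2
Tick 3: [PARSE:-, VALIDATE:P2(v=15,ok=F), TRANSFORM:P1(v=0,ok=F), EMIT:-] out:-; bubbles=2
Tick 4: [PARSE:P3(v=10,ok=F), VALIDATE:-, TRANSFORM:P2(v=0,ok=F), EMIT:P1(v=0,ok=F)] out:-; bubbles=1
Tick 5: [PARSE:-, VALIDATE:P3(v=10,ok=F), TRANSFORM:-, EMIT:P2(v=0,ok=F)] out:P1(v=0); bubbles=2
Tick 6: [PARSE:-, VALIDATE:-, TRANSFORM:P3(v=0,ok=F), EMIT:-] out:P2(v=0); bubbles=3
Tick 7: [PARSE:P4(v=20,ok=F), VALIDATE:-, TRANSFORM:-, EMIT:P3(v=0,ok=F)] out:-; bubbles=2
Tick 8: [PARSE:P5(v=16,ok=F), VALIDATE:P4(v=20,ok=T), TRANSFORM:-, EMIT:-] out:P3(v=0); bubbles=2
Tick 9: [PARSE:-, VALIDATE:P5(v=16,ok=F), TRANSFORM:P4(v=40,ok=T), EMIT:-] out:-; bubbles=2
Tick 10: [PARSE:P6(v=6,ok=F), VALIDATE:-, TRANSFORM:P5(v=0,ok=F), EMIT:P4(v=40,ok=T)] out:-; bubbles=1
Tick 11: [PARSE:-, VALIDATE:P6(v=6,ok=F), TRANSFORM:-, EMIT:P5(v=0,ok=F)] out:P4(v=40); bubbles=2
Tick 12: [PARSE:-, VALIDATE:-, TRANSFORM:P6(v=0,ok=F), EMIT:-] out:P5(v=0); bubbles=3
Tick 13: [PARSE:-, VALIDATE:-, TRANSFORM:-, EMIT:P6(v=0,ok=F)] out:-; bubbles=3
Tick 14: [PARSE:-, VALIDATE:-, TRANSFORM:-, EMIT:-] out:P6(v=0); bubbles=4
Total bubble-slots: 32

Answer: 32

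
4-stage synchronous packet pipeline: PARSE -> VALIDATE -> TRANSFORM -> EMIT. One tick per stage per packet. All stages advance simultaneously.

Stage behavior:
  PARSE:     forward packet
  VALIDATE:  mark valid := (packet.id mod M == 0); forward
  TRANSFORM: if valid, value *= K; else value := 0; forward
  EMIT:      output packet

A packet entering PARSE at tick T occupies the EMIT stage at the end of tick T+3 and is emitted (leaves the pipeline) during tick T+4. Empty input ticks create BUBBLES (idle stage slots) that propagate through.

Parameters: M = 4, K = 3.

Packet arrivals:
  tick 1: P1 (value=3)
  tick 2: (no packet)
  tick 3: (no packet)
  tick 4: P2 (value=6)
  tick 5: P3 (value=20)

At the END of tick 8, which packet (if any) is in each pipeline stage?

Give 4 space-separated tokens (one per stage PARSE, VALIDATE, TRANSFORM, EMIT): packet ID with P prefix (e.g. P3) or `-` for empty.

Answer: - - - P3

Derivation:
Tick 1: [PARSE:P1(v=3,ok=F), VALIDATE:-, TRANSFORM:-, EMIT:-] out:-; in:P1
Tick 2: [PARSE:-, VALIDATE:P1(v=3,ok=F), TRANSFORM:-, EMIT:-] out:-; in:-
Tick 3: [PARSE:-, VALIDATE:-, TRANSFORM:P1(v=0,ok=F), EMIT:-] out:-; in:-
Tick 4: [PARSE:P2(v=6,ok=F), VALIDATE:-, TRANSFORM:-, EMIT:P1(v=0,ok=F)] out:-; in:P2
Tick 5: [PARSE:P3(v=20,ok=F), VALIDATE:P2(v=6,ok=F), TRANSFORM:-, EMIT:-] out:P1(v=0); in:P3
Tick 6: [PARSE:-, VALIDATE:P3(v=20,ok=F), TRANSFORM:P2(v=0,ok=F), EMIT:-] out:-; in:-
Tick 7: [PARSE:-, VALIDATE:-, TRANSFORM:P3(v=0,ok=F), EMIT:P2(v=0,ok=F)] out:-; in:-
Tick 8: [PARSE:-, VALIDATE:-, TRANSFORM:-, EMIT:P3(v=0,ok=F)] out:P2(v=0); in:-
At end of tick 8: ['-', '-', '-', 'P3']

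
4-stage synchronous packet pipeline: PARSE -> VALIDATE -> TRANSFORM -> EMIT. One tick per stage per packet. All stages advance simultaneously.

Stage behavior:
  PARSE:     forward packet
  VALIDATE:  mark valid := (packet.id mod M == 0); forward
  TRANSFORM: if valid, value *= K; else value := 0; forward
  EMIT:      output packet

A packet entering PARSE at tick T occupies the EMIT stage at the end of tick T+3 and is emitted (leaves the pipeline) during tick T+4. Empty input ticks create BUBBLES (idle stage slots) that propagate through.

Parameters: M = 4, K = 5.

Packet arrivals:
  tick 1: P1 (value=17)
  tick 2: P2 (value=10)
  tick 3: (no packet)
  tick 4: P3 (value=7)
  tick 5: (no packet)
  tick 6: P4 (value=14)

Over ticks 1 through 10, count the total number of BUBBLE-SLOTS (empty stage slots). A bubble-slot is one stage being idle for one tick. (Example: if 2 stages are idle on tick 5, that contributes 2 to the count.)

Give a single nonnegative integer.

Tick 1: [PARSE:P1(v=17,ok=F), VALIDATE:-, TRANSFORM:-, EMIT:-] out:-; bubbles=3
Tick 2: [PARSE:P2(v=10,ok=F), VALIDATE:P1(v=17,ok=F), TRANSFORM:-, EMIT:-] out:-; bubbles=2
Tick 3: [PARSE:-, VALIDATE:P2(v=10,ok=F), TRANSFORM:P1(v=0,ok=F), EMIT:-] out:-; bubbles=2
Tick 4: [PARSE:P3(v=7,ok=F), VALIDATE:-, TRANSFORM:P2(v=0,ok=F), EMIT:P1(v=0,ok=F)] out:-; bubbles=1
Tick 5: [PARSE:-, VALIDATE:P3(v=7,ok=F), TRANSFORM:-, EMIT:P2(v=0,ok=F)] out:P1(v=0); bubbles=2
Tick 6: [PARSE:P4(v=14,ok=F), VALIDATE:-, TRANSFORM:P3(v=0,ok=F), EMIT:-] out:P2(v=0); bubbles=2
Tick 7: [PARSE:-, VALIDATE:P4(v=14,ok=T), TRANSFORM:-, EMIT:P3(v=0,ok=F)] out:-; bubbles=2
Tick 8: [PARSE:-, VALIDATE:-, TRANSFORM:P4(v=70,ok=T), EMIT:-] out:P3(v=0); bubbles=3
Tick 9: [PARSE:-, VALIDATE:-, TRANSFORM:-, EMIT:P4(v=70,ok=T)] out:-; bubbles=3
Tick 10: [PARSE:-, VALIDATE:-, TRANSFORM:-, EMIT:-] out:P4(v=70); bubbles=4
Total bubble-slots: 24

Answer: 24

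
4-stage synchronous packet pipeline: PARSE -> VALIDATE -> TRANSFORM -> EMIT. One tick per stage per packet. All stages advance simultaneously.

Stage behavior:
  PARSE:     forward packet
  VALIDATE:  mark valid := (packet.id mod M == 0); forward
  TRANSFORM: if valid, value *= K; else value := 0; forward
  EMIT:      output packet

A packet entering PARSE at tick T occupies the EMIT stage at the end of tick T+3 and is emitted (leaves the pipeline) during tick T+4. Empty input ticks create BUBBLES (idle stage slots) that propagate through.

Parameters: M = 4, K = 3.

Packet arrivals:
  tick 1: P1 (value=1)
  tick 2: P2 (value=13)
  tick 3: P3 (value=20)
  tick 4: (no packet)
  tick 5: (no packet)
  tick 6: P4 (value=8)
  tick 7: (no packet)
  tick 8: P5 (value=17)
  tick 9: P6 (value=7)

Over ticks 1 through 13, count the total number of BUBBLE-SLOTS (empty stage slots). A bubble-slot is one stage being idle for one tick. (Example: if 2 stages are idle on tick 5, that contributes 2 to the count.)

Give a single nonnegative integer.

Answer: 28

Derivation:
Tick 1: [PARSE:P1(v=1,ok=F), VALIDATE:-, TRANSFORM:-, EMIT:-] out:-; bubbles=3
Tick 2: [PARSE:P2(v=13,ok=F), VALIDATE:P1(v=1,ok=F), TRANSFORM:-, EMIT:-] out:-; bubbles=2
Tick 3: [PARSE:P3(v=20,ok=F), VALIDATE:P2(v=13,ok=F), TRANSFORM:P1(v=0,ok=F), EMIT:-] out:-; bubbles=1
Tick 4: [PARSE:-, VALIDATE:P3(v=20,ok=F), TRANSFORM:P2(v=0,ok=F), EMIT:P1(v=0,ok=F)] out:-; bubbles=1
Tick 5: [PARSE:-, VALIDATE:-, TRANSFORM:P3(v=0,ok=F), EMIT:P2(v=0,ok=F)] out:P1(v=0); bubbles=2
Tick 6: [PARSE:P4(v=8,ok=F), VALIDATE:-, TRANSFORM:-, EMIT:P3(v=0,ok=F)] out:P2(v=0); bubbles=2
Tick 7: [PARSE:-, VALIDATE:P4(v=8,ok=T), TRANSFORM:-, EMIT:-] out:P3(v=0); bubbles=3
Tick 8: [PARSE:P5(v=17,ok=F), VALIDATE:-, TRANSFORM:P4(v=24,ok=T), EMIT:-] out:-; bubbles=2
Tick 9: [PARSE:P6(v=7,ok=F), VALIDATE:P5(v=17,ok=F), TRANSFORM:-, EMIT:P4(v=24,ok=T)] out:-; bubbles=1
Tick 10: [PARSE:-, VALIDATE:P6(v=7,ok=F), TRANSFORM:P5(v=0,ok=F), EMIT:-] out:P4(v=24); bubbles=2
Tick 11: [PARSE:-, VALIDATE:-, TRANSFORM:P6(v=0,ok=F), EMIT:P5(v=0,ok=F)] out:-; bubbles=2
Tick 12: [PARSE:-, VALIDATE:-, TRANSFORM:-, EMIT:P6(v=0,ok=F)] out:P5(v=0); bubbles=3
Tick 13: [PARSE:-, VALIDATE:-, TRANSFORM:-, EMIT:-] out:P6(v=0); bubbles=4
Total bubble-slots: 28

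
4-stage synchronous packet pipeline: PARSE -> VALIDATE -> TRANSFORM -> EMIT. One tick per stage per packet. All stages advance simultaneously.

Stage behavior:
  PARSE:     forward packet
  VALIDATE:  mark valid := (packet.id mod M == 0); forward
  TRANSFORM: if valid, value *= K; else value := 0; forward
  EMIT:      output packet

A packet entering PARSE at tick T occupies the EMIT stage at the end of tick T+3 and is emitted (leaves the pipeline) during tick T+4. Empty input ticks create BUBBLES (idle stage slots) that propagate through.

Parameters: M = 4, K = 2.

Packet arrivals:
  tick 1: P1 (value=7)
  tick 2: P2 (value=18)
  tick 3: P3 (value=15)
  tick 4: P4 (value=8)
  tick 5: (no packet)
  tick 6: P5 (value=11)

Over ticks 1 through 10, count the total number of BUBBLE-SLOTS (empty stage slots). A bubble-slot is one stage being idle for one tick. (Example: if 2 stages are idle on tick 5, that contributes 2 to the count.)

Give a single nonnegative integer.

Answer: 20

Derivation:
Tick 1: [PARSE:P1(v=7,ok=F), VALIDATE:-, TRANSFORM:-, EMIT:-] out:-; bubbles=3
Tick 2: [PARSE:P2(v=18,ok=F), VALIDATE:P1(v=7,ok=F), TRANSFORM:-, EMIT:-] out:-; bubbles=2
Tick 3: [PARSE:P3(v=15,ok=F), VALIDATE:P2(v=18,ok=F), TRANSFORM:P1(v=0,ok=F), EMIT:-] out:-; bubbles=1
Tick 4: [PARSE:P4(v=8,ok=F), VALIDATE:P3(v=15,ok=F), TRANSFORM:P2(v=0,ok=F), EMIT:P1(v=0,ok=F)] out:-; bubbles=0
Tick 5: [PARSE:-, VALIDATE:P4(v=8,ok=T), TRANSFORM:P3(v=0,ok=F), EMIT:P2(v=0,ok=F)] out:P1(v=0); bubbles=1
Tick 6: [PARSE:P5(v=11,ok=F), VALIDATE:-, TRANSFORM:P4(v=16,ok=T), EMIT:P3(v=0,ok=F)] out:P2(v=0); bubbles=1
Tick 7: [PARSE:-, VALIDATE:P5(v=11,ok=F), TRANSFORM:-, EMIT:P4(v=16,ok=T)] out:P3(v=0); bubbles=2
Tick 8: [PARSE:-, VALIDATE:-, TRANSFORM:P5(v=0,ok=F), EMIT:-] out:P4(v=16); bubbles=3
Tick 9: [PARSE:-, VALIDATE:-, TRANSFORM:-, EMIT:P5(v=0,ok=F)] out:-; bubbles=3
Tick 10: [PARSE:-, VALIDATE:-, TRANSFORM:-, EMIT:-] out:P5(v=0); bubbles=4
Total bubble-slots: 20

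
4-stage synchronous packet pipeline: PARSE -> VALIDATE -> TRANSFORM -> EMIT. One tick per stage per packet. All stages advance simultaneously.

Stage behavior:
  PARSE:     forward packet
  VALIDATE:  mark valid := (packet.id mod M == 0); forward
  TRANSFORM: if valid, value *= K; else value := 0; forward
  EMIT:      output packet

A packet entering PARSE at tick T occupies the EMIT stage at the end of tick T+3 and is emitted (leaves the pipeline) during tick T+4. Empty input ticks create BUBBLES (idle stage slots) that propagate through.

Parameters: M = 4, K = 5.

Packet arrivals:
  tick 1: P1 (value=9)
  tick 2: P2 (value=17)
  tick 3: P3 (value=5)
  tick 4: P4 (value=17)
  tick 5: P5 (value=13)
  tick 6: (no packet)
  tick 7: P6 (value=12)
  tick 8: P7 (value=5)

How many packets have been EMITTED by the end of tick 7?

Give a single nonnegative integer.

Answer: 3

Derivation:
Tick 1: [PARSE:P1(v=9,ok=F), VALIDATE:-, TRANSFORM:-, EMIT:-] out:-; in:P1
Tick 2: [PARSE:P2(v=17,ok=F), VALIDATE:P1(v=9,ok=F), TRANSFORM:-, EMIT:-] out:-; in:P2
Tick 3: [PARSE:P3(v=5,ok=F), VALIDATE:P2(v=17,ok=F), TRANSFORM:P1(v=0,ok=F), EMIT:-] out:-; in:P3
Tick 4: [PARSE:P4(v=17,ok=F), VALIDATE:P3(v=5,ok=F), TRANSFORM:P2(v=0,ok=F), EMIT:P1(v=0,ok=F)] out:-; in:P4
Tick 5: [PARSE:P5(v=13,ok=F), VALIDATE:P4(v=17,ok=T), TRANSFORM:P3(v=0,ok=F), EMIT:P2(v=0,ok=F)] out:P1(v=0); in:P5
Tick 6: [PARSE:-, VALIDATE:P5(v=13,ok=F), TRANSFORM:P4(v=85,ok=T), EMIT:P3(v=0,ok=F)] out:P2(v=0); in:-
Tick 7: [PARSE:P6(v=12,ok=F), VALIDATE:-, TRANSFORM:P5(v=0,ok=F), EMIT:P4(v=85,ok=T)] out:P3(v=0); in:P6
Emitted by tick 7: ['P1', 'P2', 'P3']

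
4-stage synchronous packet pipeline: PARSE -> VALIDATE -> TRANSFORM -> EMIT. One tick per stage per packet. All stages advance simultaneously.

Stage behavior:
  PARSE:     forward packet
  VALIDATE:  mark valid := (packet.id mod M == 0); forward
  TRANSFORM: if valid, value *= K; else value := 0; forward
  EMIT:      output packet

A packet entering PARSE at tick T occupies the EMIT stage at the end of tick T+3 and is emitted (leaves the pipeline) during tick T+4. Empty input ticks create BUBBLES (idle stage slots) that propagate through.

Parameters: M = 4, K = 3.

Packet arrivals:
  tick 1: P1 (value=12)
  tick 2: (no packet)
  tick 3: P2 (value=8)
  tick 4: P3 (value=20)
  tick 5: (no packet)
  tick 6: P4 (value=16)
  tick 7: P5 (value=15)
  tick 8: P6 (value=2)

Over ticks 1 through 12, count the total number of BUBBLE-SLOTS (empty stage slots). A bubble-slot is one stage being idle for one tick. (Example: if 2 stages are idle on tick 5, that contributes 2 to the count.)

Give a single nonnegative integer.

Tick 1: [PARSE:P1(v=12,ok=F), VALIDATE:-, TRANSFORM:-, EMIT:-] out:-; bubbles=3
Tick 2: [PARSE:-, VALIDATE:P1(v=12,ok=F), TRANSFORM:-, EMIT:-] out:-; bubbles=3
Tick 3: [PARSE:P2(v=8,ok=F), VALIDATE:-, TRANSFORM:P1(v=0,ok=F), EMIT:-] out:-; bubbles=2
Tick 4: [PARSE:P3(v=20,ok=F), VALIDATE:P2(v=8,ok=F), TRANSFORM:-, EMIT:P1(v=0,ok=F)] out:-; bubbles=1
Tick 5: [PARSE:-, VALIDATE:P3(v=20,ok=F), TRANSFORM:P2(v=0,ok=F), EMIT:-] out:P1(v=0); bubbles=2
Tick 6: [PARSE:P4(v=16,ok=F), VALIDATE:-, TRANSFORM:P3(v=0,ok=F), EMIT:P2(v=0,ok=F)] out:-; bubbles=1
Tick 7: [PARSE:P5(v=15,ok=F), VALIDATE:P4(v=16,ok=T), TRANSFORM:-, EMIT:P3(v=0,ok=F)] out:P2(v=0); bubbles=1
Tick 8: [PARSE:P6(v=2,ok=F), VALIDATE:P5(v=15,ok=F), TRANSFORM:P4(v=48,ok=T), EMIT:-] out:P3(v=0); bubbles=1
Tick 9: [PARSE:-, VALIDATE:P6(v=2,ok=F), TRANSFORM:P5(v=0,ok=F), EMIT:P4(v=48,ok=T)] out:-; bubbles=1
Tick 10: [PARSE:-, VALIDATE:-, TRANSFORM:P6(v=0,ok=F), EMIT:P5(v=0,ok=F)] out:P4(v=48); bubbles=2
Tick 11: [PARSE:-, VALIDATE:-, TRANSFORM:-, EMIT:P6(v=0,ok=F)] out:P5(v=0); bubbles=3
Tick 12: [PARSE:-, VALIDATE:-, TRANSFORM:-, EMIT:-] out:P6(v=0); bubbles=4
Total bubble-slots: 24

Answer: 24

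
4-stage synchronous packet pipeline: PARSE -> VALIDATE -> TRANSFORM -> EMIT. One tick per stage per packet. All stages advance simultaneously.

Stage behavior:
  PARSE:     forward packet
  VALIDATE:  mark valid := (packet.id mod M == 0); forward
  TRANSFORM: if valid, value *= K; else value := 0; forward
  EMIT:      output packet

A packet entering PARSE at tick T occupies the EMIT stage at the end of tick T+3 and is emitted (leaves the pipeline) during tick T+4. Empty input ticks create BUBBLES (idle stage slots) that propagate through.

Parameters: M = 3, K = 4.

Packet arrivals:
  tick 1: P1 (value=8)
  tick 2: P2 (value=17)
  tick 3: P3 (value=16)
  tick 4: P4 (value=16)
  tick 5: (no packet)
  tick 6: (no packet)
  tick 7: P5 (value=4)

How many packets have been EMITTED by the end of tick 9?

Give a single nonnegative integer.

Answer: 4

Derivation:
Tick 1: [PARSE:P1(v=8,ok=F), VALIDATE:-, TRANSFORM:-, EMIT:-] out:-; in:P1
Tick 2: [PARSE:P2(v=17,ok=F), VALIDATE:P1(v=8,ok=F), TRANSFORM:-, EMIT:-] out:-; in:P2
Tick 3: [PARSE:P3(v=16,ok=F), VALIDATE:P2(v=17,ok=F), TRANSFORM:P1(v=0,ok=F), EMIT:-] out:-; in:P3
Tick 4: [PARSE:P4(v=16,ok=F), VALIDATE:P3(v=16,ok=T), TRANSFORM:P2(v=0,ok=F), EMIT:P1(v=0,ok=F)] out:-; in:P4
Tick 5: [PARSE:-, VALIDATE:P4(v=16,ok=F), TRANSFORM:P3(v=64,ok=T), EMIT:P2(v=0,ok=F)] out:P1(v=0); in:-
Tick 6: [PARSE:-, VALIDATE:-, TRANSFORM:P4(v=0,ok=F), EMIT:P3(v=64,ok=T)] out:P2(v=0); in:-
Tick 7: [PARSE:P5(v=4,ok=F), VALIDATE:-, TRANSFORM:-, EMIT:P4(v=0,ok=F)] out:P3(v=64); in:P5
Tick 8: [PARSE:-, VALIDATE:P5(v=4,ok=F), TRANSFORM:-, EMIT:-] out:P4(v=0); in:-
Tick 9: [PARSE:-, VALIDATE:-, TRANSFORM:P5(v=0,ok=F), EMIT:-] out:-; in:-
Emitted by tick 9: ['P1', 'P2', 'P3', 'P4']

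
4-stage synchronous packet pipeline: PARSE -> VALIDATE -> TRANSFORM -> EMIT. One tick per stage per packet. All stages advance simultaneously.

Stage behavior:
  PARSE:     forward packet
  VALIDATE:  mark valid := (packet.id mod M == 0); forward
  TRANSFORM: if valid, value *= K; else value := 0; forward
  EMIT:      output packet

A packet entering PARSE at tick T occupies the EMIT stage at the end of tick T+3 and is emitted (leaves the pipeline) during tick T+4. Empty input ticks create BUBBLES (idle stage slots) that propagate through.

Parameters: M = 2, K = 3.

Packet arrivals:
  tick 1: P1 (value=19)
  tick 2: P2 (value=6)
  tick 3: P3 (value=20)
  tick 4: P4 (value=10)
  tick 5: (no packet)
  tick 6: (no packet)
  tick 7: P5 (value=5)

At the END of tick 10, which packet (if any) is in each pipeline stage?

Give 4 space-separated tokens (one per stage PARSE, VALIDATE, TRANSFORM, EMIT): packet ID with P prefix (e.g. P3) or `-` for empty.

Tick 1: [PARSE:P1(v=19,ok=F), VALIDATE:-, TRANSFORM:-, EMIT:-] out:-; in:P1
Tick 2: [PARSE:P2(v=6,ok=F), VALIDATE:P1(v=19,ok=F), TRANSFORM:-, EMIT:-] out:-; in:P2
Tick 3: [PARSE:P3(v=20,ok=F), VALIDATE:P2(v=6,ok=T), TRANSFORM:P1(v=0,ok=F), EMIT:-] out:-; in:P3
Tick 4: [PARSE:P4(v=10,ok=F), VALIDATE:P3(v=20,ok=F), TRANSFORM:P2(v=18,ok=T), EMIT:P1(v=0,ok=F)] out:-; in:P4
Tick 5: [PARSE:-, VALIDATE:P4(v=10,ok=T), TRANSFORM:P3(v=0,ok=F), EMIT:P2(v=18,ok=T)] out:P1(v=0); in:-
Tick 6: [PARSE:-, VALIDATE:-, TRANSFORM:P4(v=30,ok=T), EMIT:P3(v=0,ok=F)] out:P2(v=18); in:-
Tick 7: [PARSE:P5(v=5,ok=F), VALIDATE:-, TRANSFORM:-, EMIT:P4(v=30,ok=T)] out:P3(v=0); in:P5
Tick 8: [PARSE:-, VALIDATE:P5(v=5,ok=F), TRANSFORM:-, EMIT:-] out:P4(v=30); in:-
Tick 9: [PARSE:-, VALIDATE:-, TRANSFORM:P5(v=0,ok=F), EMIT:-] out:-; in:-
Tick 10: [PARSE:-, VALIDATE:-, TRANSFORM:-, EMIT:P5(v=0,ok=F)] out:-; in:-
At end of tick 10: ['-', '-', '-', 'P5']

Answer: - - - P5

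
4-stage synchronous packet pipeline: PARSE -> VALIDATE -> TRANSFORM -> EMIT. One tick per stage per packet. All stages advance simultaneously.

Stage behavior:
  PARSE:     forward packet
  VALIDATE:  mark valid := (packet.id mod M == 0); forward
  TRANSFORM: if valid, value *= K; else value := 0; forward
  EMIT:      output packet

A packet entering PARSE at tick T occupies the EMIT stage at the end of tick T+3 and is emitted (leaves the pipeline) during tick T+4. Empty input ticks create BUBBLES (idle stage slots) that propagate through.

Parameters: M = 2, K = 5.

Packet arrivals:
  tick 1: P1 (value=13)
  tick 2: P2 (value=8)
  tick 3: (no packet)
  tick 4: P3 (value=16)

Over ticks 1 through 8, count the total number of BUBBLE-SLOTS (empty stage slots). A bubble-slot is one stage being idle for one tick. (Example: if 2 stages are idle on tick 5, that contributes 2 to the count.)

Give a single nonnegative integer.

Answer: 20

Derivation:
Tick 1: [PARSE:P1(v=13,ok=F), VALIDATE:-, TRANSFORM:-, EMIT:-] out:-; bubbles=3
Tick 2: [PARSE:P2(v=8,ok=F), VALIDATE:P1(v=13,ok=F), TRANSFORM:-, EMIT:-] out:-; bubbles=2
Tick 3: [PARSE:-, VALIDATE:P2(v=8,ok=T), TRANSFORM:P1(v=0,ok=F), EMIT:-] out:-; bubbles=2
Tick 4: [PARSE:P3(v=16,ok=F), VALIDATE:-, TRANSFORM:P2(v=40,ok=T), EMIT:P1(v=0,ok=F)] out:-; bubbles=1
Tick 5: [PARSE:-, VALIDATE:P3(v=16,ok=F), TRANSFORM:-, EMIT:P2(v=40,ok=T)] out:P1(v=0); bubbles=2
Tick 6: [PARSE:-, VALIDATE:-, TRANSFORM:P3(v=0,ok=F), EMIT:-] out:P2(v=40); bubbles=3
Tick 7: [PARSE:-, VALIDATE:-, TRANSFORM:-, EMIT:P3(v=0,ok=F)] out:-; bubbles=3
Tick 8: [PARSE:-, VALIDATE:-, TRANSFORM:-, EMIT:-] out:P3(v=0); bubbles=4
Total bubble-slots: 20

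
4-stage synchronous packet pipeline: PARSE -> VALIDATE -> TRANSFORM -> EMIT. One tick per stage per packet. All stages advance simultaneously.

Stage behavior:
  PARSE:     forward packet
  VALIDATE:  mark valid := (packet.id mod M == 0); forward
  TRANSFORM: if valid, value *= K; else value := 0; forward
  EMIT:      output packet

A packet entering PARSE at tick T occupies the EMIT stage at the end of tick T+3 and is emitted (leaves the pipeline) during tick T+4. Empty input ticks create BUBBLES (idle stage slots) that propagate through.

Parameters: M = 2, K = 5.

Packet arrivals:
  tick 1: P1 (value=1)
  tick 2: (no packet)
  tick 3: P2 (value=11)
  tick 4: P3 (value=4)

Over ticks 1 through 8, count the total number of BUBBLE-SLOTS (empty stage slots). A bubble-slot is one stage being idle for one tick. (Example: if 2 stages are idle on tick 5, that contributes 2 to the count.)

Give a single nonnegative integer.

Answer: 20

Derivation:
Tick 1: [PARSE:P1(v=1,ok=F), VALIDATE:-, TRANSFORM:-, EMIT:-] out:-; bubbles=3
Tick 2: [PARSE:-, VALIDATE:P1(v=1,ok=F), TRANSFORM:-, EMIT:-] out:-; bubbles=3
Tick 3: [PARSE:P2(v=11,ok=F), VALIDATE:-, TRANSFORM:P1(v=0,ok=F), EMIT:-] out:-; bubbles=2
Tick 4: [PARSE:P3(v=4,ok=F), VALIDATE:P2(v=11,ok=T), TRANSFORM:-, EMIT:P1(v=0,ok=F)] out:-; bubbles=1
Tick 5: [PARSE:-, VALIDATE:P3(v=4,ok=F), TRANSFORM:P2(v=55,ok=T), EMIT:-] out:P1(v=0); bubbles=2
Tick 6: [PARSE:-, VALIDATE:-, TRANSFORM:P3(v=0,ok=F), EMIT:P2(v=55,ok=T)] out:-; bubbles=2
Tick 7: [PARSE:-, VALIDATE:-, TRANSFORM:-, EMIT:P3(v=0,ok=F)] out:P2(v=55); bubbles=3
Tick 8: [PARSE:-, VALIDATE:-, TRANSFORM:-, EMIT:-] out:P3(v=0); bubbles=4
Total bubble-slots: 20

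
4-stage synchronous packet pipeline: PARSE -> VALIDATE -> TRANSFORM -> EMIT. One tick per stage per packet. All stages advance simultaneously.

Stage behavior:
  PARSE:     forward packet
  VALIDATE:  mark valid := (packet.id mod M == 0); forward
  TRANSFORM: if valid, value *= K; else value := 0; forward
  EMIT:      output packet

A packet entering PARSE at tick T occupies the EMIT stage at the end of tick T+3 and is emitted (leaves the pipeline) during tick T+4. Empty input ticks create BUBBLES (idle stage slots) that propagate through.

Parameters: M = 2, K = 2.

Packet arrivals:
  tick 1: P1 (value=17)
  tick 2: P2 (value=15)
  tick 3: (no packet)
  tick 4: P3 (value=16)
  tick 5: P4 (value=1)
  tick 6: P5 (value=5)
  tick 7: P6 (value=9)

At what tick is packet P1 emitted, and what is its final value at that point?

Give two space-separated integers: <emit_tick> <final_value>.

Answer: 5 0

Derivation:
Tick 1: [PARSE:P1(v=17,ok=F), VALIDATE:-, TRANSFORM:-, EMIT:-] out:-; in:P1
Tick 2: [PARSE:P2(v=15,ok=F), VALIDATE:P1(v=17,ok=F), TRANSFORM:-, EMIT:-] out:-; in:P2
Tick 3: [PARSE:-, VALIDATE:P2(v=15,ok=T), TRANSFORM:P1(v=0,ok=F), EMIT:-] out:-; in:-
Tick 4: [PARSE:P3(v=16,ok=F), VALIDATE:-, TRANSFORM:P2(v=30,ok=T), EMIT:P1(v=0,ok=F)] out:-; in:P3
Tick 5: [PARSE:P4(v=1,ok=F), VALIDATE:P3(v=16,ok=F), TRANSFORM:-, EMIT:P2(v=30,ok=T)] out:P1(v=0); in:P4
Tick 6: [PARSE:P5(v=5,ok=F), VALIDATE:P4(v=1,ok=T), TRANSFORM:P3(v=0,ok=F), EMIT:-] out:P2(v=30); in:P5
Tick 7: [PARSE:P6(v=9,ok=F), VALIDATE:P5(v=5,ok=F), TRANSFORM:P4(v=2,ok=T), EMIT:P3(v=0,ok=F)] out:-; in:P6
Tick 8: [PARSE:-, VALIDATE:P6(v=9,ok=T), TRANSFORM:P5(v=0,ok=F), EMIT:P4(v=2,ok=T)] out:P3(v=0); in:-
Tick 9: [PARSE:-, VALIDATE:-, TRANSFORM:P6(v=18,ok=T), EMIT:P5(v=0,ok=F)] out:P4(v=2); in:-
Tick 10: [PARSE:-, VALIDATE:-, TRANSFORM:-, EMIT:P6(v=18,ok=T)] out:P5(v=0); in:-
Tick 11: [PARSE:-, VALIDATE:-, TRANSFORM:-, EMIT:-] out:P6(v=18); in:-
P1: arrives tick 1, valid=False (id=1, id%2=1), emit tick 5, final value 0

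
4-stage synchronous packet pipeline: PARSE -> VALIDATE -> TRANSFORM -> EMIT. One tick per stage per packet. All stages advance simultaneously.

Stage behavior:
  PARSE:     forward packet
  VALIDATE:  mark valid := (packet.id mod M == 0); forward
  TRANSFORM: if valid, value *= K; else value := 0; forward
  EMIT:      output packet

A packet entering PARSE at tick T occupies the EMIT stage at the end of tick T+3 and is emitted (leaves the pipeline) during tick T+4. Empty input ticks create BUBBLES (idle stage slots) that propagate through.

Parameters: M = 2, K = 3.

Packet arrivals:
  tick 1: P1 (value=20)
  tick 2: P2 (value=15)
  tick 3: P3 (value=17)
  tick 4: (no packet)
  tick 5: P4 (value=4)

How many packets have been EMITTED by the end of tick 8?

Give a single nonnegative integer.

Answer: 3

Derivation:
Tick 1: [PARSE:P1(v=20,ok=F), VALIDATE:-, TRANSFORM:-, EMIT:-] out:-; in:P1
Tick 2: [PARSE:P2(v=15,ok=F), VALIDATE:P1(v=20,ok=F), TRANSFORM:-, EMIT:-] out:-; in:P2
Tick 3: [PARSE:P3(v=17,ok=F), VALIDATE:P2(v=15,ok=T), TRANSFORM:P1(v=0,ok=F), EMIT:-] out:-; in:P3
Tick 4: [PARSE:-, VALIDATE:P3(v=17,ok=F), TRANSFORM:P2(v=45,ok=T), EMIT:P1(v=0,ok=F)] out:-; in:-
Tick 5: [PARSE:P4(v=4,ok=F), VALIDATE:-, TRANSFORM:P3(v=0,ok=F), EMIT:P2(v=45,ok=T)] out:P1(v=0); in:P4
Tick 6: [PARSE:-, VALIDATE:P4(v=4,ok=T), TRANSFORM:-, EMIT:P3(v=0,ok=F)] out:P2(v=45); in:-
Tick 7: [PARSE:-, VALIDATE:-, TRANSFORM:P4(v=12,ok=T), EMIT:-] out:P3(v=0); in:-
Tick 8: [PARSE:-, VALIDATE:-, TRANSFORM:-, EMIT:P4(v=12,ok=T)] out:-; in:-
Emitted by tick 8: ['P1', 'P2', 'P3']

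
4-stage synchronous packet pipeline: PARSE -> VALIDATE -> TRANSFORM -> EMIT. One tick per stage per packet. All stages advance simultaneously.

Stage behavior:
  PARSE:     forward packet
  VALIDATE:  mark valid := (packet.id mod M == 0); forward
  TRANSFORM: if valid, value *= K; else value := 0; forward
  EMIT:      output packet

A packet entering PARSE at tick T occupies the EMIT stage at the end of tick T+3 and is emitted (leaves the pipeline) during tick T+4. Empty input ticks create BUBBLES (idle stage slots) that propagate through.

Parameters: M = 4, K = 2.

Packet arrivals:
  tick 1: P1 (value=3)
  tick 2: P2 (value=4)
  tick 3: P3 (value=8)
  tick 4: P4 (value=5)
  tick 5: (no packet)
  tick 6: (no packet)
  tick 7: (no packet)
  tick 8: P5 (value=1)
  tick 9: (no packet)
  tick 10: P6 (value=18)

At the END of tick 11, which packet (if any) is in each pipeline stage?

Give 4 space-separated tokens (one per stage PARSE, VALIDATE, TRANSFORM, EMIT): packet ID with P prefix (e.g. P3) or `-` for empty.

Answer: - P6 - P5

Derivation:
Tick 1: [PARSE:P1(v=3,ok=F), VALIDATE:-, TRANSFORM:-, EMIT:-] out:-; in:P1
Tick 2: [PARSE:P2(v=4,ok=F), VALIDATE:P1(v=3,ok=F), TRANSFORM:-, EMIT:-] out:-; in:P2
Tick 3: [PARSE:P3(v=8,ok=F), VALIDATE:P2(v=4,ok=F), TRANSFORM:P1(v=0,ok=F), EMIT:-] out:-; in:P3
Tick 4: [PARSE:P4(v=5,ok=F), VALIDATE:P3(v=8,ok=F), TRANSFORM:P2(v=0,ok=F), EMIT:P1(v=0,ok=F)] out:-; in:P4
Tick 5: [PARSE:-, VALIDATE:P4(v=5,ok=T), TRANSFORM:P3(v=0,ok=F), EMIT:P2(v=0,ok=F)] out:P1(v=0); in:-
Tick 6: [PARSE:-, VALIDATE:-, TRANSFORM:P4(v=10,ok=T), EMIT:P3(v=0,ok=F)] out:P2(v=0); in:-
Tick 7: [PARSE:-, VALIDATE:-, TRANSFORM:-, EMIT:P4(v=10,ok=T)] out:P3(v=0); in:-
Tick 8: [PARSE:P5(v=1,ok=F), VALIDATE:-, TRANSFORM:-, EMIT:-] out:P4(v=10); in:P5
Tick 9: [PARSE:-, VALIDATE:P5(v=1,ok=F), TRANSFORM:-, EMIT:-] out:-; in:-
Tick 10: [PARSE:P6(v=18,ok=F), VALIDATE:-, TRANSFORM:P5(v=0,ok=F), EMIT:-] out:-; in:P6
Tick 11: [PARSE:-, VALIDATE:P6(v=18,ok=F), TRANSFORM:-, EMIT:P5(v=0,ok=F)] out:-; in:-
At end of tick 11: ['-', 'P6', '-', 'P5']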